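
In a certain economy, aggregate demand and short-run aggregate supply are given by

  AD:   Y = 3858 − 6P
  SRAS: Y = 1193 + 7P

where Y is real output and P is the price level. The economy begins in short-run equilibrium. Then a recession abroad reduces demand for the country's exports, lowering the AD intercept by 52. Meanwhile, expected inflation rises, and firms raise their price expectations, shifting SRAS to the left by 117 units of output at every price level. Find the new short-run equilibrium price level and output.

P = 210, Y = 2546

After both shocks: AD is Y = 3806 − 6P and SRAS is Y = 1076 + 7P.
Setting them equal: 2730 = 13P, so P = 210.
Y = 3806 − 6·210 = 2546.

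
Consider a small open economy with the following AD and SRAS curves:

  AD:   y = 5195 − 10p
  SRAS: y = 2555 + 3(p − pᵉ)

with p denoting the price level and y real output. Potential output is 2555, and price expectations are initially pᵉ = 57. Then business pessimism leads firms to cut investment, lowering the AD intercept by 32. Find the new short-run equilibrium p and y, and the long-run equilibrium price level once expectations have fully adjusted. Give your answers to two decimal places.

AD shifts left: new AD is y = 5163 − 10p. With pᵉ = 57, SRAS is y = 2384 + 3p.
Short run: 5163 − 10p = 2384 + 3p gives 2779 = 13p, so p = 213.77 and y = 5163 − 10p = 3025.31.
y = 3025.31 is above potential 2555; expectations adjust and SRAS shifts left until y = 2555.
Long run: on the new AD curve, 2555 = 5163 − 10p gives p = 260.80.

Short run: p = 213.77, y = 3025.31. Long run: p = 260.80.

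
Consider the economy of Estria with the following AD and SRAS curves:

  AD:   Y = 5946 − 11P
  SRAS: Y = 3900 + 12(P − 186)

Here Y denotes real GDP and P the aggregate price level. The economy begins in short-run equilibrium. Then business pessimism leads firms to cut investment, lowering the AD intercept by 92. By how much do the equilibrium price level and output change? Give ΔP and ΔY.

ΔP = -4, ΔY = -48

This is a negative demand shock: AD shifts left.
New AD: Y = 5854 − 11P.
SRAS can be written Y = 1668 + 12P.
Set AD = SRAS: 5854 − 11P = 1668 + 12P, so 4186 = 23P and P = 182.
Y = 5854 − 11·182 = 3852.
Initially P = 186, Y = 3900, so ΔP = -4 and ΔY = -48.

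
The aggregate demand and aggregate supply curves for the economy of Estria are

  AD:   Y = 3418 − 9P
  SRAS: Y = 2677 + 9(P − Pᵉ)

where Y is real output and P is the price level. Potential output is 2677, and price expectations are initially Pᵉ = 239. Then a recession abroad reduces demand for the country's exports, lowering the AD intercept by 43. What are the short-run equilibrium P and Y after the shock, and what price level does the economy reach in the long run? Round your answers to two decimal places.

AD shifts left: new AD is Y = 3375 − 9P. With Pᵉ = 239, SRAS is Y = 526 + 9P.
Short run: 3375 − 9P = 526 + 9P gives 2849 = 18P, so P = 158.28 and Y = 3375 − 9P = 1950.50.
Y = 1950.50 is below potential 2677; expectations adjust and SRAS shifts right until Y = 2677.
Long run: on the new AD curve, 2677 = 3375 − 9P gives P = 77.56.

Short run: P = 158.28, Y = 1950.50. Long run: P = 77.56.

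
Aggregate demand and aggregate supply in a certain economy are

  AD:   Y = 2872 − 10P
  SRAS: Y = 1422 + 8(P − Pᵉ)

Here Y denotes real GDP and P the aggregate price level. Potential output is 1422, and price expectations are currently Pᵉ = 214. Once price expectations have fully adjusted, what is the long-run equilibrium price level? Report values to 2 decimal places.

Long-run P = 145.00

Short run: with Pᵉ = 214, SRAS is Y = 8P − 290. Setting AD = SRAS gives 3162 = 18P, so P = 175.67 and Y = 2872 − 10P = 1115.33.
Output 1115.33 is below potential 1422, so over time expected prices fall and SRAS shifts right until Y returns to 1422.
Long run: Y = 1422 on the AD curve gives 1422 = 2872 − 10P, so P = 145.00.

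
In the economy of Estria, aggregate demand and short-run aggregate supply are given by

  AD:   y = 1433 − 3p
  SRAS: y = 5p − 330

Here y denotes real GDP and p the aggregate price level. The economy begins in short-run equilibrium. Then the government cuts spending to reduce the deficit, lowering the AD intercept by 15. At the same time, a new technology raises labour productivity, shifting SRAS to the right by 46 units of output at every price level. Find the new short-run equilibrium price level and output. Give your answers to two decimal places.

After both shocks: AD is y = 1418 − 3p and SRAS is y = 5p − 284.
Setting them equal: 1702 = 8p, so p = 212.75.
Substituting into AD, y = 779.75.

p = 212.75, y = 779.75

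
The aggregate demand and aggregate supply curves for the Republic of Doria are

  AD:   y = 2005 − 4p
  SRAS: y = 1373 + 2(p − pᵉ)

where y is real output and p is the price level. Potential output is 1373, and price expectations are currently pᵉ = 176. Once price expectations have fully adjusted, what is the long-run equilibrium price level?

Short run: with pᵉ = 176, SRAS is y = 1021 + 2p. Setting AD = SRAS gives 984 = 6p, so p = 164 and y = 2005 − 4·164 = 1349.
Output 1349 is below potential 1373, so over time expected prices fall and SRAS shifts right until y returns to 1373.
Long run: y = 1373 on the AD curve gives 1373 = 2005 − 4p, so p = 158.

Long-run p = 158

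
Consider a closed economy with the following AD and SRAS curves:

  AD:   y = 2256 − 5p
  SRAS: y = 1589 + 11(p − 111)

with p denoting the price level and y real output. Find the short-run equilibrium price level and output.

p = 118, y = 1666

Write SRAS as y = 1589 + 11p − 1221 = 368 + 11p.
Set AD = SRAS: 2256 − 5p = 368 + 11p, so 1888 = 16p and p = 118.
Then y = 2256 − 5·118 = 1666.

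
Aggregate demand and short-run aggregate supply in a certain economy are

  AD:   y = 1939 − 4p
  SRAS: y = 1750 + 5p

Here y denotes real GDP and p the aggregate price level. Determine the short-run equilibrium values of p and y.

Set AD = SRAS: 1939 − 4p = 1750 + 5p, so 189 = 9p and p = 21.
Then y = 1939 − 4·21 = 1855.

p = 21, y = 1855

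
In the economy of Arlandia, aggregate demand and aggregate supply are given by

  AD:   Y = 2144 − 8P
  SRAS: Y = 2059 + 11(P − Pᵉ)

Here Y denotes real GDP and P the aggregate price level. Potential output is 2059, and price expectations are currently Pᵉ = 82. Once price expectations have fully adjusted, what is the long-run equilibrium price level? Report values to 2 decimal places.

Long-run P = 10.63

Short run: with Pᵉ = 82, SRAS is Y = 1157 + 11P. Setting AD = SRAS gives 987 = 19P, so P = 51.95 and Y = 2144 − 8P = 1728.42.
Output 1728.42 is below potential 2059, so over time expected prices fall and SRAS shifts right until Y returns to 2059.
Long run: Y = 2059 on the AD curve gives 2059 = 2144 − 8P, so P = 10.63.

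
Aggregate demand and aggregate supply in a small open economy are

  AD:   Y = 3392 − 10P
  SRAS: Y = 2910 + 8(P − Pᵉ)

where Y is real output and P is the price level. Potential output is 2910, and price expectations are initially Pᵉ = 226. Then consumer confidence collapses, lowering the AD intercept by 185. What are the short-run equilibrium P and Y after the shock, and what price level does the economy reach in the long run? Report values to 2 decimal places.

AD shifts left: new AD is Y = 3207 − 10P. With Pᵉ = 226, SRAS is Y = 1102 + 8P.
Short run: 3207 − 10P = 1102 + 8P gives 2105 = 18P, so P = 116.94 and Y = 3207 − 10P = 2037.56.
Y = 2037.56 is below potential 2910; expectations adjust and SRAS shifts right until Y = 2910.
Long run: on the new AD curve, 2910 = 3207 − 10P gives P = 29.70.

Short run: P = 116.94, Y = 2037.56. Long run: P = 29.70.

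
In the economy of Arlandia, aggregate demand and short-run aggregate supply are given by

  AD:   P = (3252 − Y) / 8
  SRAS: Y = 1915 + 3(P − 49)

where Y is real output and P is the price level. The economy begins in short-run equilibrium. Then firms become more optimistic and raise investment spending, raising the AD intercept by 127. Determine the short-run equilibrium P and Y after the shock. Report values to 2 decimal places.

This is a positive demand shock: AD shifts right.
New AD: Y = 3379 − 8P.
SRAS can be written Y = 1768 + 3P.
Set AD = SRAS: 3379 − 8P = 1768 + 3P, so 1611 = 11P and P = 146.45.
Substituting into AD, Y = 2207.36.

P = 146.45, Y = 2207.36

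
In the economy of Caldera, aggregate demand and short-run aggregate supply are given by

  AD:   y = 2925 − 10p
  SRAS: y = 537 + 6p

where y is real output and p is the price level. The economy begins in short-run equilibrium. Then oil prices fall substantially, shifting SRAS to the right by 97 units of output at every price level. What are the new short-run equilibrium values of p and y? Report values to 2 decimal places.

This is a positive supply shock: SRAS shifts right.
New SRAS: y = 634 + 6p.
Set AD = SRAS: 2925 − 10p = 634 + 6p, so 2291 = 16p and p = 143.19.
Substituting into AD, y = 1493.13.

p = 143.19, y = 1493.13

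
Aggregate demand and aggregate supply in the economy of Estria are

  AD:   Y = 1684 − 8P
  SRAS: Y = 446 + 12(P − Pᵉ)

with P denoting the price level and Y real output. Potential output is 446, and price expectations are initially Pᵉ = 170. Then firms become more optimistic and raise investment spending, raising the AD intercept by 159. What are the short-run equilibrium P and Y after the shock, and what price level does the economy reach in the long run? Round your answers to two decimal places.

AD shifts right: new AD is Y = 1843 − 8P. With Pᵉ = 170, SRAS is Y = 12P − 1594.
Short run: 1843 − 8P = 12P − 1594 gives 3437 = 20P, so P = 171.85 and Y = 1843 − 8P = 468.20.
Y = 468.20 is above potential 446; expectations adjust and SRAS shifts left until Y = 446.
Long run: on the new AD curve, 446 = 1843 − 8P gives P = 174.63.

Short run: P = 171.85, Y = 468.20. Long run: P = 174.63.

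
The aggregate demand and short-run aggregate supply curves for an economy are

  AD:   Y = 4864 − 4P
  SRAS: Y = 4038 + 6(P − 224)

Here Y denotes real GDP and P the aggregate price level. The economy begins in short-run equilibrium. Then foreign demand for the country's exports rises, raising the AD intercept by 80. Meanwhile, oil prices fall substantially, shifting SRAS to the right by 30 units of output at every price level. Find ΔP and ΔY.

After both shocks: AD is Y = 4944 − 4P and SRAS is Y = 2724 + 6P.
Setting them equal: 2220 = 10P, so P = 222.
Y = 4944 − 4·222 = 4056.
Initially P = 217, Y = 3996, so ΔP = +5 and ΔY = +60.

ΔP = +5, ΔY = +60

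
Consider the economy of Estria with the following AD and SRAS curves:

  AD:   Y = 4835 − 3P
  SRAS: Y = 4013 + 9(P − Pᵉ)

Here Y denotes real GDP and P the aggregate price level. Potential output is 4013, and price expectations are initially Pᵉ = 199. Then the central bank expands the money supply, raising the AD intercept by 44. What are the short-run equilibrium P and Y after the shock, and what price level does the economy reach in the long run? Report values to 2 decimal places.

AD shifts right: new AD is Y = 4879 − 3P. With Pᵉ = 199, SRAS is Y = 2222 + 9P.
Short run: 4879 − 3P = 2222 + 9P gives 2657 = 12P, so P = 221.42 and Y = 4879 − 3P = 4214.75.
Y = 4214.75 is above potential 4013; expectations adjust and SRAS shifts left until Y = 4013.
Long run: on the new AD curve, 4013 = 4879 − 3P gives P = 288.67.

Short run: P = 221.42, Y = 4214.75. Long run: P = 288.67.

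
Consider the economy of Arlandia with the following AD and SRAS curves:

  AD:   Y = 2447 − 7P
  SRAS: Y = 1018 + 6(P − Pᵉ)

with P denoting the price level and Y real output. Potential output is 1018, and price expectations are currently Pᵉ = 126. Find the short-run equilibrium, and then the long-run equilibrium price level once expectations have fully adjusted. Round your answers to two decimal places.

Short run: P = 168.08, Y = 1270.46. Long run: P = 204.14.

Short run: with Pᵉ = 126, SRAS is Y = 262 + 6P. Setting AD = SRAS gives 2185 = 13P, so P = 168.08 and Y = 2447 − 7P = 1270.46.
Output 1270.46 is above potential 1018, so over time expected prices rise and SRAS shifts left until Y returns to 1018.
Long run: Y = 1018 on the AD curve gives 1018 = 2447 − 7P, so P = 204.14.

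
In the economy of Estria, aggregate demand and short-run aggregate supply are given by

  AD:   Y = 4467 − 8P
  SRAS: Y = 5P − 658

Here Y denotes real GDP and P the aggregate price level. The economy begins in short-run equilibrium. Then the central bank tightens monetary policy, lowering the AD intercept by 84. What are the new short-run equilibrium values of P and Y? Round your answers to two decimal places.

P = 387.77, Y = 1280.85

This is a negative demand shock: AD shifts left.
New AD: Y = 4383 − 8P.
Set AD = SRAS: 4383 − 8P = 5P − 658, so 5041 = 13P and P = 387.77.
Substituting into AD, Y = 1280.85.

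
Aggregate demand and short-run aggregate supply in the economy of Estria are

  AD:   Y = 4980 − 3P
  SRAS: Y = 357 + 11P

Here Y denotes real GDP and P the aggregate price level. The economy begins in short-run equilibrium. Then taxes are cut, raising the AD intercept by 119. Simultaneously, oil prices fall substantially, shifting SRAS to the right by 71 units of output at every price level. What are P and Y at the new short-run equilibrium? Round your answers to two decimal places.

P = 333.64, Y = 4098.07

After both shocks: AD is Y = 5099 − 3P and SRAS is Y = 428 + 11P.
Setting them equal: 4671 = 14P, so P = 333.64.
Substituting into AD, Y = 4098.07.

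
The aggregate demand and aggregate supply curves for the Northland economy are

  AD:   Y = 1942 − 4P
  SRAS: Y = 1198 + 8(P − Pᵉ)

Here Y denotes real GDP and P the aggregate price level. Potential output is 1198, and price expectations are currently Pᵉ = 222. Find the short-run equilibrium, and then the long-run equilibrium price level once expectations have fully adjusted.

Short run: with Pᵉ = 222, SRAS is Y = 8P − 578. Setting AD = SRAS gives 2520 = 12P, so P = 210 and Y = 1942 − 4·210 = 1102.
Output 1102 is below potential 1198, so over time expected prices fall and SRAS shifts right until Y returns to 1198.
Long run: Y = 1198 on the AD curve gives 1198 = 1942 − 4P, so P = 186.

Short run: P = 210, Y = 1102. Long run: P = 186.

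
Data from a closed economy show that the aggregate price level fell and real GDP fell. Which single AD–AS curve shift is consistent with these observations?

P fell and Y fell. An AD shift moves P and Y in the same direction; an SRAS shift moves them in opposite directions.
Here P and Y moved in the same direction, so the AD curve shifted.
Since Y fell, AD shifted left.

AD shifted left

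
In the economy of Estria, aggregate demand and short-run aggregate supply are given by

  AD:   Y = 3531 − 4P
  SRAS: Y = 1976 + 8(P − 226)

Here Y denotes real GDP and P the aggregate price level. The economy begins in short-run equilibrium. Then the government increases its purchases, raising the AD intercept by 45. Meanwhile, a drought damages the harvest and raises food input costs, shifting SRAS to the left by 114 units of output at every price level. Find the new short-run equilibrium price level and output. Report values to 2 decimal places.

After both shocks: AD is Y = 3576 − 4P and SRAS is Y = 54 + 8P.
Setting them equal: 3522 = 12P, so P = 293.50.
Substituting into AD, Y = 2402.00.

P = 293.50, Y = 2402.00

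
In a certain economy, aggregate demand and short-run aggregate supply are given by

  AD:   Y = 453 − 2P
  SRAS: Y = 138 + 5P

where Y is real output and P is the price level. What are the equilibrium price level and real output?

P = 45, Y = 363

Set AD = SRAS: 453 − 2P = 138 + 5P, so 315 = 7P and P = 45.
Then Y = 453 − 2·45 = 363.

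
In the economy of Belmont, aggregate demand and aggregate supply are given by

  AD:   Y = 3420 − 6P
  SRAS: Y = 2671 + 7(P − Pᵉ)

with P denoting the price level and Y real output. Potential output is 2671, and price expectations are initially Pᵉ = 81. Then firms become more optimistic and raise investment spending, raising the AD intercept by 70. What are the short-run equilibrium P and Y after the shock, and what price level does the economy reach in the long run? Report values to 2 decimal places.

AD shifts right: new AD is Y = 3490 − 6P. With Pᵉ = 81, SRAS is Y = 2104 + 7P.
Short run: 3490 − 6P = 2104 + 7P gives 1386 = 13P, so P = 106.62 and Y = 3490 − 6P = 2850.31.
Y = 2850.31 is above potential 2671; expectations adjust and SRAS shifts left until Y = 2671.
Long run: on the new AD curve, 2671 = 3490 − 6P gives P = 136.50.

Short run: P = 106.62, Y = 2850.31. Long run: P = 136.50.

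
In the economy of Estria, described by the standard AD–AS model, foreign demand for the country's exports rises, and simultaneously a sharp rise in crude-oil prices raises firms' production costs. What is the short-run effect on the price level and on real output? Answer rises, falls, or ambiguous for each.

The first event is a positive demand shock: AD shifts right, which by itself pushes P up and Y up.
The second is an adverse supply shock: SRAS shifts left, which by itself pushes P up and Y down.
Both shocks push P up, so P rises. The two shocks push Y in opposite directions, so the effect on Y is ambiguous.

Price level: rises; output: ambiguous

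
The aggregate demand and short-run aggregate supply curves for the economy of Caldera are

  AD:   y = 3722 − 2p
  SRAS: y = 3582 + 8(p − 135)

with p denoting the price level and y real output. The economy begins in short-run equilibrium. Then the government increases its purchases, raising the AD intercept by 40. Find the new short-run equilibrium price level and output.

This is a positive demand shock: AD shifts right.
New AD: y = 3762 − 2p.
SRAS can be written y = 2502 + 8p.
Set AD = SRAS: 3762 − 2p = 2502 + 8p, so 1260 = 10p and p = 126.
y = 3762 − 2·126 = 3510.

p = 126, y = 3510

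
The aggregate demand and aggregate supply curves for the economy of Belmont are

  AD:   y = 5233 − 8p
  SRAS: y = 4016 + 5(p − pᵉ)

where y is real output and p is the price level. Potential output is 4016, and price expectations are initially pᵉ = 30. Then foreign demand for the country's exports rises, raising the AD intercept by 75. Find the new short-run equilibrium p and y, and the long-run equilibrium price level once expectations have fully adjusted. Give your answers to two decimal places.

Short run: p = 110.92, y = 4420.62. Long run: p = 161.50.

AD shifts right: new AD is y = 5308 − 8p. With pᵉ = 30, SRAS is y = 3866 + 5p.
Short run: 5308 − 8p = 3866 + 5p gives 1442 = 13p, so p = 110.92 and y = 5308 − 8p = 4420.62.
y = 4420.62 is above potential 4016; expectations adjust and SRAS shifts left until y = 4016.
Long run: on the new AD curve, 4016 = 5308 − 8p gives p = 161.50.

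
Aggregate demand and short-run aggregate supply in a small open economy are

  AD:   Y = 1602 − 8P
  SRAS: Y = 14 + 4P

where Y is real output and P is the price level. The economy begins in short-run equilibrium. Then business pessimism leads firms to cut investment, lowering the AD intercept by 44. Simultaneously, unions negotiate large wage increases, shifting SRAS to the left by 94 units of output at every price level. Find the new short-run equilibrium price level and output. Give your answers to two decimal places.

After both shocks: AD is Y = 1558 − 8P and SRAS is Y = 4P − 80.
Setting them equal: 1638 = 12P, so P = 136.50.
Substituting into AD, Y = 466.00.

P = 136.50, Y = 466.00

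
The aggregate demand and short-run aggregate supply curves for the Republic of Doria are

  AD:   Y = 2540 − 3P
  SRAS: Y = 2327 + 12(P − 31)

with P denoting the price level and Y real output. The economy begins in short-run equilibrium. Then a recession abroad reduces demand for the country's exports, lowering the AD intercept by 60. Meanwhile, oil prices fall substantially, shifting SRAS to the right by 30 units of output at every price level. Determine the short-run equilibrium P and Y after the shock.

After both shocks: AD is Y = 2480 − 3P and SRAS is Y = 1985 + 12P.
Setting them equal: 495 = 15P, so P = 33.
Y = 2480 − 3·33 = 2381.

P = 33, Y = 2381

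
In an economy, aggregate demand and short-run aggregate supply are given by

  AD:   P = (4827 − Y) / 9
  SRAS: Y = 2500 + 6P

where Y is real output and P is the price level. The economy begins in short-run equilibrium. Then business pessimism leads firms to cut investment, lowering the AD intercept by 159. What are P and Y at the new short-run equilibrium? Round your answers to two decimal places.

P = 144.53, Y = 3367.20

This is a negative demand shock: AD shifts left.
New AD: Y = 4668 − 9P.
Set AD = SRAS: 4668 − 9P = 2500 + 6P, so 2168 = 15P and P = 144.53.
Substituting into AD, Y = 3367.20.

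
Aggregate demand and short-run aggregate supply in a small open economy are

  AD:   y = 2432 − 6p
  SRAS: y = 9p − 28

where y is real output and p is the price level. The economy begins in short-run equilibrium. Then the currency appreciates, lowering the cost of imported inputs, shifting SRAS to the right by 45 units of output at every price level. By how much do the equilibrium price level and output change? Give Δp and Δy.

This is a positive supply shock: SRAS shifts right.
New SRAS: y = 17 + 9p.
Set AD = SRAS: 2432 − 6p = 17 + 9p, so 2415 = 15p and p = 161.
y = 2432 − 6·161 = 1466.
Initially p = 164, y = 1448, so Δp = -3 and Δy = +18.

Δp = -3, Δy = +18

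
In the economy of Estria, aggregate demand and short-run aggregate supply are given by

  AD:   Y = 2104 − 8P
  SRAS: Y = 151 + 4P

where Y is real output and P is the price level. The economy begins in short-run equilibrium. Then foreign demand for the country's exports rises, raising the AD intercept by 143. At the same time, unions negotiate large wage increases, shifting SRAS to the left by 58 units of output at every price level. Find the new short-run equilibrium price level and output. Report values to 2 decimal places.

After both shocks: AD is Y = 2247 − 8P and SRAS is Y = 93 + 4P.
Setting them equal: 2154 = 12P, so P = 179.50.
Substituting into AD, Y = 811.00.

P = 179.50, Y = 811.00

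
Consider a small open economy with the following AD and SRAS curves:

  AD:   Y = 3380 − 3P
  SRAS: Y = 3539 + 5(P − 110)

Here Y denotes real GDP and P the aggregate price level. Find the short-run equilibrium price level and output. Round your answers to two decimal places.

Write SRAS as Y = 3539 + 5P − 550 = 2989 + 5P.
Set AD = SRAS: 3380 − 3P = 2989 + 5P, so 391 = 8P and P = 48.88.
Substituting into AD, Y = 3380 − 3P = 3233.38.

P = 48.88, Y = 3233.38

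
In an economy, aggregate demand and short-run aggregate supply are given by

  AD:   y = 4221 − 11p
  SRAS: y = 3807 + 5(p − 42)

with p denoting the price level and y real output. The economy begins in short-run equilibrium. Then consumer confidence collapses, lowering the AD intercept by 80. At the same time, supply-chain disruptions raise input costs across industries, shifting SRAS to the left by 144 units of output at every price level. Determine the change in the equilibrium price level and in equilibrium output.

After both shocks: AD is y = 4141 − 11p and SRAS is y = 3453 + 5p.
Setting them equal: 688 = 16p, so p = 43.
y = 4141 − 11·43 = 3668.
Initially p = 39, y = 3792, so Δp = +4 and Δy = -124.

Δp = +4, Δy = -124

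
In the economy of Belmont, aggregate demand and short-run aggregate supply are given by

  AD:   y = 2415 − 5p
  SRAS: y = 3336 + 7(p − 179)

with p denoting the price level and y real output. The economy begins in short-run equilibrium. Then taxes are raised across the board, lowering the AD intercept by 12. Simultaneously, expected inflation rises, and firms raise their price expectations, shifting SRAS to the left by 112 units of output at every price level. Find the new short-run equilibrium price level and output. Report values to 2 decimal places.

p = 36.00, y = 2223.00

After both shocks: AD is y = 2403 − 5p and SRAS is y = 1971 + 7p.
Setting them equal: 432 = 12p, so p = 36.00.
Substituting into AD, y = 2223.00.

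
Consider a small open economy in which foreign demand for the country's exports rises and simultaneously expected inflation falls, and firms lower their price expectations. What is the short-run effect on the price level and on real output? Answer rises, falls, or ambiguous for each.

The first event is a positive demand shock: AD shifts right, which by itself pushes P up and Y up.
The second is a favourable supply shock: SRAS shifts right, which by itself pushes P down and Y up.
The two shocks push P in opposite directions, so the effect on P is ambiguous. Both shocks push Y up, so Y rises.

Price level: ambiguous; output: rises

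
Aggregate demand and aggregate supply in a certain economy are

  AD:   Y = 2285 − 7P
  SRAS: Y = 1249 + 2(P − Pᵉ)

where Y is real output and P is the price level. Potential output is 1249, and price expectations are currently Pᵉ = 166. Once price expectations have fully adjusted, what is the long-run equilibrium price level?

Long-run P = 148

Short run: with Pᵉ = 166, SRAS is Y = 917 + 2P. Setting AD = SRAS gives 1368 = 9P, so P = 152 and Y = 2285 − 7·152 = 1221.
Output 1221 is below potential 1249, so over time expected prices fall and SRAS shifts right until Y returns to 1249.
Long run: Y = 1249 on the AD curve gives 1249 = 2285 − 7P, so P = 148.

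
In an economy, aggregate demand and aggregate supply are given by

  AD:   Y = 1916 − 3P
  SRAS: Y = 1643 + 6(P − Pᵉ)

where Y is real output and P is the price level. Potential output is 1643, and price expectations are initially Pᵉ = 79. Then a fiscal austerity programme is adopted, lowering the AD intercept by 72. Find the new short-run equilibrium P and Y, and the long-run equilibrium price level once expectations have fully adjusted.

AD shifts left: new AD is Y = 1844 − 3P. With Pᵉ = 79, SRAS is Y = 1169 + 6P.
Short run: 1844 − 3P = 1169 + 6P gives 675 = 9P, so P = 75 and Y = 1844 − 3·75 = 1619.
Y = 1619 is below potential 1643; expectations adjust and SRAS shifts right until Y = 1643.
Long run: on the new AD curve, 1643 = 1844 − 3P gives P = 67.

Short run: P = 75, Y = 1619. Long run: P = 67.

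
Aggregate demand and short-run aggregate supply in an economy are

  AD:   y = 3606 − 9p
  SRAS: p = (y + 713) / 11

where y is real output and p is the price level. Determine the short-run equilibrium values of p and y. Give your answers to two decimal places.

Rearrange SRAS to y = 11p − 713.
Set AD = SRAS: 3606 − 9p = 11p − 713, so 4319 = 20p and p = 215.95.
Substituting into AD, y = 3606 − 9p = 1662.45.

p = 215.95, y = 1662.45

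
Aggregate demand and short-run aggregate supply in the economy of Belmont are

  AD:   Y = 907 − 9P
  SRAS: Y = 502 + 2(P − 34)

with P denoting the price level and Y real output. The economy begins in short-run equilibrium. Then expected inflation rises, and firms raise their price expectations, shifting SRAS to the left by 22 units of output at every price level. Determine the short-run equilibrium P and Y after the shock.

This is a negative supply shock: SRAS shifts left.
New SRAS: Y = 412 + 2P.
Set AD = SRAS: 907 − 9P = 412 + 2P, so 495 = 11P and P = 45.
Y = 907 − 9·45 = 502.

P = 45, Y = 502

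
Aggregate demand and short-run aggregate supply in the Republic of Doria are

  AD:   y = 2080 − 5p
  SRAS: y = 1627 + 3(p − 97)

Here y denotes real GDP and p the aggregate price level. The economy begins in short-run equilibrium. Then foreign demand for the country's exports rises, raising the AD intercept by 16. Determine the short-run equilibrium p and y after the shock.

p = 95, y = 1621

This is a positive demand shock: AD shifts right.
New AD: y = 2096 − 5p.
SRAS can be written y = 1336 + 3p.
Set AD = SRAS: 2096 − 5p = 1336 + 3p, so 760 = 8p and p = 95.
y = 2096 − 5·95 = 1621.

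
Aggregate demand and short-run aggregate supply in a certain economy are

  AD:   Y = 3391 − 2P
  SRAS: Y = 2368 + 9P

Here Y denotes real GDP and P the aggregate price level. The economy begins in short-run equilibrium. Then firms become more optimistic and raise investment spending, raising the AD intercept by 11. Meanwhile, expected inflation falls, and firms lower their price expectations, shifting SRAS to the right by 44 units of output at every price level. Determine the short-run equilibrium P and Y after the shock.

P = 90, Y = 3222

After both shocks: AD is Y = 3402 − 2P and SRAS is Y = 2412 + 9P.
Setting them equal: 990 = 11P, so P = 90.
Y = 3402 − 2·90 = 3222.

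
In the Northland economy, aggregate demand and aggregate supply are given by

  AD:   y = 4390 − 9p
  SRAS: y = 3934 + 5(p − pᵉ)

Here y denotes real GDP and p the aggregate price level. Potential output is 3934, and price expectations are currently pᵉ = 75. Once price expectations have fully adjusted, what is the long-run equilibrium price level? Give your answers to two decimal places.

Short run: with pᵉ = 75, SRAS is y = 3559 + 5p. Setting AD = SRAS gives 831 = 14p, so p = 59.36 and y = 4390 − 9p = 3855.79.
Output 3855.79 is below potential 3934, so over time expected prices fall and SRAS shifts right until y returns to 3934.
Long run: y = 3934 on the AD curve gives 3934 = 4390 − 9p, so p = 50.67.

Long-run p = 50.67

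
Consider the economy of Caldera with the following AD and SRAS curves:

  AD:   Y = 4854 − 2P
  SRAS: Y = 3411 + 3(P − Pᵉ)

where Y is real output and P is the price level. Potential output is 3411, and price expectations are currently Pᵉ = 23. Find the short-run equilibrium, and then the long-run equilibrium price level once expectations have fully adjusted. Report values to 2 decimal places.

Short run: with Pᵉ = 23, SRAS is Y = 3342 + 3P. Setting AD = SRAS gives 1512 = 5P, so P = 302.40 and Y = 4854 − 2P = 4249.20.
Output 4249.20 is above potential 3411, so over time expected prices rise and SRAS shifts left until Y returns to 3411.
Long run: Y = 3411 on the AD curve gives 3411 = 4854 − 2P, so P = 721.50.

Short run: P = 302.40, Y = 4249.20. Long run: P = 721.50.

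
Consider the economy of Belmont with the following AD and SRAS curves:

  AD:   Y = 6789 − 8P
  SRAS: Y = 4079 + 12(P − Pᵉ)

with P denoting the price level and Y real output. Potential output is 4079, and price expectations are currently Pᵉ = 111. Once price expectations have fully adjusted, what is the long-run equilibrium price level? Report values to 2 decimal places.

Long-run P = 338.75

Short run: with Pᵉ = 111, SRAS is Y = 2747 + 12P. Setting AD = SRAS gives 4042 = 20P, so P = 202.10 and Y = 6789 − 8P = 5172.20.
Output 5172.20 is above potential 4079, so over time expected prices rise and SRAS shifts left until Y returns to 4079.
Long run: Y = 4079 on the AD curve gives 4079 = 6789 − 8P, so P = 338.75.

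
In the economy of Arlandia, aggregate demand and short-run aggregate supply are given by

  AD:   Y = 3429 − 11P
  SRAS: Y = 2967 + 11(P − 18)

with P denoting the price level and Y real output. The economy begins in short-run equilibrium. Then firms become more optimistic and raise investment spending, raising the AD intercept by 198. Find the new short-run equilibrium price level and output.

P = 39, Y = 3198

This is a positive demand shock: AD shifts right.
New AD: Y = 3627 − 11P.
SRAS can be written Y = 2769 + 11P.
Set AD = SRAS: 3627 − 11P = 2769 + 11P, so 858 = 22P and P = 39.
Y = 3627 − 11·39 = 3198.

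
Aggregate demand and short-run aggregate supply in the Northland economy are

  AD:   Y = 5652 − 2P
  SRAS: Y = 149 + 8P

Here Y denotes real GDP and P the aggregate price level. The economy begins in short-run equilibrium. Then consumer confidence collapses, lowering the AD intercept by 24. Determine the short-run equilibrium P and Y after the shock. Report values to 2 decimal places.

This is a negative demand shock: AD shifts left.
New AD: Y = 5628 − 2P.
Set AD = SRAS: 5628 − 2P = 149 + 8P, so 5479 = 10P and P = 547.90.
Substituting into AD, Y = 4532.20.

P = 547.90, Y = 4532.20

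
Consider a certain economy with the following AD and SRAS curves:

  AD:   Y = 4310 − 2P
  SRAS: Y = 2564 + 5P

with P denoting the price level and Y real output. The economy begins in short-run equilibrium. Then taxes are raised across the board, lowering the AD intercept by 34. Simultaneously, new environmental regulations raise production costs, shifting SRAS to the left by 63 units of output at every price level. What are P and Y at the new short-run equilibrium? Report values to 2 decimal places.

After both shocks: AD is Y = 4276 − 2P and SRAS is Y = 2501 + 5P.
Setting them equal: 1775 = 7P, so P = 253.57.
Substituting into AD, Y = 3768.86.

P = 253.57, Y = 3768.86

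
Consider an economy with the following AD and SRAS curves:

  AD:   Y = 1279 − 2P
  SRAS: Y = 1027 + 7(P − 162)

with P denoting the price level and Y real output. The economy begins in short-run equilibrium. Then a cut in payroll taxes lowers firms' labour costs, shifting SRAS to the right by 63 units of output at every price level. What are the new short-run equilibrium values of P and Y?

P = 147, Y = 985

This is a positive supply shock: SRAS shifts right.
New SRAS: Y = 7P − 44.
Set AD = SRAS: 1279 − 2P = 7P − 44, so 1323 = 9P and P = 147.
Y = 1279 − 2·147 = 985.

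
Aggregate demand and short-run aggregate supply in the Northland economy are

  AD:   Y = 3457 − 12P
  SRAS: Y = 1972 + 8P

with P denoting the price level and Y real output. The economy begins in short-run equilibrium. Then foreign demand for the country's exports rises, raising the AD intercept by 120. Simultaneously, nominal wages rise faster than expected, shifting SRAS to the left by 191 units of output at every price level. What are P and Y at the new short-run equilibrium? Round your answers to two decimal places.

P = 89.80, Y = 2499.40

After both shocks: AD is Y = 3577 − 12P and SRAS is Y = 1781 + 8P.
Setting them equal: 1796 = 20P, so P = 89.80.
Substituting into AD, Y = 2499.40.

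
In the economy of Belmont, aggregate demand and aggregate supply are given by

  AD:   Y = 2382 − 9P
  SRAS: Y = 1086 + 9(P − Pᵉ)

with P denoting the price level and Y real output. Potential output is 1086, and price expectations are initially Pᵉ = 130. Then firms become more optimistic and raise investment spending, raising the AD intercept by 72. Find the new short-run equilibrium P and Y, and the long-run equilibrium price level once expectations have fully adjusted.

AD shifts right: new AD is Y = 2454 − 9P. With Pᵉ = 130, SRAS is Y = 9P − 84.
Short run: 2454 − 9P = 9P − 84 gives 2538 = 18P, so P = 141 and Y = 2454 − 9·141 = 1185.
Y = 1185 is above potential 1086; expectations adjust and SRAS shifts left until Y = 1086.
Long run: on the new AD curve, 1086 = 2454 − 9P gives P = 152.

Short run: P = 141, Y = 1185. Long run: P = 152.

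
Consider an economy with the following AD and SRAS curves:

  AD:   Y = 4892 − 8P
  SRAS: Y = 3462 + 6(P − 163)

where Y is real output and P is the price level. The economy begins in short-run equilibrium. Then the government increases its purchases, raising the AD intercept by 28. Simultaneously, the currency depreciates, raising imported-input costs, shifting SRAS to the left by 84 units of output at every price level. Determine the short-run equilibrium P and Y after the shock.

After both shocks: AD is Y = 4920 − 8P and SRAS is Y = 2400 + 6P.
Setting them equal: 2520 = 14P, so P = 180.
Y = 4920 − 8·180 = 3480.

P = 180, Y = 3480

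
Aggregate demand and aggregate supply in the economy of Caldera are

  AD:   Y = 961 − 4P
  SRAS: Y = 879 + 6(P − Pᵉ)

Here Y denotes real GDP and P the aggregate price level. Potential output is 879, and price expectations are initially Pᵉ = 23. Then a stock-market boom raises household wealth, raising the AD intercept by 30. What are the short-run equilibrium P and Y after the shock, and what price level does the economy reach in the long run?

Short run: P = 25, Y = 891. Long run: P = 28.

AD shifts right: new AD is Y = 991 − 4P. With Pᵉ = 23, SRAS is Y = 741 + 6P.
Short run: 991 − 4P = 741 + 6P gives 250 = 10P, so P = 25 and Y = 991 − 4·25 = 891.
Y = 891 is above potential 879; expectations adjust and SRAS shifts left until Y = 879.
Long run: on the new AD curve, 879 = 991 − 4P gives P = 28.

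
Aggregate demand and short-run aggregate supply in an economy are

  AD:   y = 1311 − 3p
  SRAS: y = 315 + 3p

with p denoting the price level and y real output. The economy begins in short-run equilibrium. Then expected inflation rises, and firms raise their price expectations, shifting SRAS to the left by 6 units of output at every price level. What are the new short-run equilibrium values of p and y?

p = 167, y = 810

This is a negative supply shock: SRAS shifts left.
New SRAS: y = 309 + 3p.
Set AD = SRAS: 1311 − 3p = 309 + 3p, so 1002 = 6p and p = 167.
y = 1311 − 3·167 = 810.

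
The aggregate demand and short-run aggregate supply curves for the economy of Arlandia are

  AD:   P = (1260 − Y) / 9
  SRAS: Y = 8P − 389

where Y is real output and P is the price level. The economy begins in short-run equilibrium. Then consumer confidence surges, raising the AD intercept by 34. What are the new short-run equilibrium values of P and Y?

P = 99, Y = 403

This is a positive demand shock: AD shifts right.
New AD: Y = 1294 − 9P.
Set AD = SRAS: 1294 − 9P = 8P − 389, so 1683 = 17P and P = 99.
Y = 1294 − 9·99 = 403.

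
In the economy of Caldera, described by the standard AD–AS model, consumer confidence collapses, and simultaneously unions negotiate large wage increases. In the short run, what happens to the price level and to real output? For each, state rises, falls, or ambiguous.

Price level: ambiguous; output: falls

The first event is a negative demand shock: AD shifts left, which by itself pushes P down and Y down.
The second is an adverse supply shock: SRAS shifts left, which by itself pushes P up and Y down.
The two shocks push P in opposite directions, so the effect on P is ambiguous. Both shocks push Y down, so Y falls.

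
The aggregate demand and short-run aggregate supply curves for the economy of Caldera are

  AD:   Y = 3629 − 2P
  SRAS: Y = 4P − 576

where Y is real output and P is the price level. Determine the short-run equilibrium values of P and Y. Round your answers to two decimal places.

Set AD = SRAS: 3629 − 2P = 4P − 576, so 4205 = 6P and P = 700.83.
Substituting into AD, Y = 3629 − 2P = 2227.33.

P = 700.83, Y = 2227.33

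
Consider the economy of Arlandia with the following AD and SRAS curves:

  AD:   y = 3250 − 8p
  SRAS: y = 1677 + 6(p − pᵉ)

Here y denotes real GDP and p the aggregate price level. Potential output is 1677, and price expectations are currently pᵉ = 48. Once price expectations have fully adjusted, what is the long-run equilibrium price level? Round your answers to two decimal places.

Long-run p = 196.63

Short run: with pᵉ = 48, SRAS is y = 1389 + 6p. Setting AD = SRAS gives 1861 = 14p, so p = 132.93 and y = 3250 − 8p = 2186.57.
Output 2186.57 is above potential 1677, so over time expected prices rise and SRAS shifts left until y returns to 1677.
Long run: y = 1677 on the AD curve gives 1677 = 3250 − 8p, so p = 196.63.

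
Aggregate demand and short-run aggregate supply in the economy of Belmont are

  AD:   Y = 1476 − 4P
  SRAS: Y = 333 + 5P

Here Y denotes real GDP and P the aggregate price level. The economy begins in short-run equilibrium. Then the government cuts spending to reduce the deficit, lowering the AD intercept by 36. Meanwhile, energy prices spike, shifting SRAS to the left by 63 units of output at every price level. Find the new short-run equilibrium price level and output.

After both shocks: AD is Y = 1440 − 4P and SRAS is Y = 270 + 5P.
Setting them equal: 1170 = 9P, so P = 130.
Y = 1440 − 4·130 = 920.

P = 130, Y = 920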